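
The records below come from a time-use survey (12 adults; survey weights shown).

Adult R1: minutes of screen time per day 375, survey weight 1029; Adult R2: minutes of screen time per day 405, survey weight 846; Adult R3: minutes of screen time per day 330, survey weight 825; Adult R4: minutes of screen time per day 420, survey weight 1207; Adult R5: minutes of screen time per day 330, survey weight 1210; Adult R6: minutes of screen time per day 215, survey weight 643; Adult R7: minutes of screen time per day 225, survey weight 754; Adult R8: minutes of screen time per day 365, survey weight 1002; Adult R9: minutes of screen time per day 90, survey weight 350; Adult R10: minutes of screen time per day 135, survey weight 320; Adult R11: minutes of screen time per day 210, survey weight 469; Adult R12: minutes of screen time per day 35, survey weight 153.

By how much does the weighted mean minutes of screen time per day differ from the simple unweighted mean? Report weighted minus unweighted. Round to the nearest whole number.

Unweighted sum = 375 + 405 + 330 + 420 + 330 + 215 + 225 + 365 + 90 + 135 + 210 + 35 = 3135
Unweighted mean = 3135 / 12 = 261.25
Weighted sum = 375×1029 + 405×846 + 330×825 + 420×1207 + 330×1210 + 215×643 + 225×754 + 365×1002 + 90×350 + 135×320 + 210×469 + 35×153
  = 2759165
Sum of weights = 8808
Weighted mean = 2759165 / 8808 = 313.2567
Difference (weighted minus unweighted) = 52.006698

52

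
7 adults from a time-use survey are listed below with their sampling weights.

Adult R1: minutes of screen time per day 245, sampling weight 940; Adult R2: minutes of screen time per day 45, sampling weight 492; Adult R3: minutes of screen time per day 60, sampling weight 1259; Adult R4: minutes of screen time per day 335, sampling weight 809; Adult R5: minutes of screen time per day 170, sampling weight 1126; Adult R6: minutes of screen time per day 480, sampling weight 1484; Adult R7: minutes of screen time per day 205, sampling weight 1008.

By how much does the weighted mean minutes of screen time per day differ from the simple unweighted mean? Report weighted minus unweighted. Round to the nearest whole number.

20

Unweighted sum = 245 + 45 + 60 + 335 + 170 + 480 + 205 = 1540
Unweighted mean = 1540 / 7 = 220
Weighted sum = 245×940 + 45×492 + 60×1259 + 335×809 + 170×1126 + 480×1484 + 205×1008
  = 230300 + 22140 + 75540 + 271015 + 191420 + 712320 + 206640 = 1709375
Sum of weights = 940 + 492 + 1259 + 809 + 1126 + 1484 + 1008 = 7118
Weighted mean = 1709375 / 7118 = 240.14822
Difference (weighted minus unweighted) = 20.148216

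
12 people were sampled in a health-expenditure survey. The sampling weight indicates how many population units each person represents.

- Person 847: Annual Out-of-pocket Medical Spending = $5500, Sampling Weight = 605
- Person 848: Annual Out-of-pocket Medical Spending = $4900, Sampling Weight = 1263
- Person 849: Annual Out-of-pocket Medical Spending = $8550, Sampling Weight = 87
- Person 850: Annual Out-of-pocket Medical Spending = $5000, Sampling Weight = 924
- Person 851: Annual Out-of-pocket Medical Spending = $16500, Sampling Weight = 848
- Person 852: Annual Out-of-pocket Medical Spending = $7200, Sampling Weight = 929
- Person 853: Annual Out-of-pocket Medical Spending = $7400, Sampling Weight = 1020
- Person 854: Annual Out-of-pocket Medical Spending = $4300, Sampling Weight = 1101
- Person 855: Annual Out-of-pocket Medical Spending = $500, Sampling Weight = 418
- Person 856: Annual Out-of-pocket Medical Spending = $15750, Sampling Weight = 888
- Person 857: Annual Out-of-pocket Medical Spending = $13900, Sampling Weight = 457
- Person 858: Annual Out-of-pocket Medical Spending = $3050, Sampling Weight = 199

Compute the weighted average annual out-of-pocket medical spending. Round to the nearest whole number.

7895

Weighted sum = 68997400
Sum of weights = 605 + 1263 + 87 + 924 + 848 + 929 + 1020 + 1101 + 418 + 888 + 457 + 199 = 8739
Weighted mean = 68997400 / 8739 = 7895.3427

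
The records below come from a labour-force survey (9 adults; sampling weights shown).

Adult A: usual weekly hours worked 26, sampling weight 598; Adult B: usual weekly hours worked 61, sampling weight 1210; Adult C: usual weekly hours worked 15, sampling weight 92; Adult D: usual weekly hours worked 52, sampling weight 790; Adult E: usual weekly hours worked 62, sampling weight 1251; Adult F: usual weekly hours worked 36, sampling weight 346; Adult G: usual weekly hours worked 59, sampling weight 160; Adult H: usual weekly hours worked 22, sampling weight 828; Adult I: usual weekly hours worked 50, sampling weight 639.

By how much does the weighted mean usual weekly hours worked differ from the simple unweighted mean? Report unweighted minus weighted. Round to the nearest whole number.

Unweighted sum = 26 + 61 + 15 + 52 + 62 + 36 + 59 + 22 + 50 = 383
Unweighted mean = 383 / 9 = 42.555556
Weighted sum = 26×598 + 61×1210 + 15×92 + 52×790 + 62×1251 + 36×346 + 59×160 + 22×828 + 50×639
  = 15548 + 73810 + 1380 + 41080 + 77562 + 12456 + 9440 + 18216 + 31950 = 281442
Sum of weights = 5914
Weighted mean = 281442 / 5914 = 47.589111
Difference (unweighted minus weighted) = -5.033555

-5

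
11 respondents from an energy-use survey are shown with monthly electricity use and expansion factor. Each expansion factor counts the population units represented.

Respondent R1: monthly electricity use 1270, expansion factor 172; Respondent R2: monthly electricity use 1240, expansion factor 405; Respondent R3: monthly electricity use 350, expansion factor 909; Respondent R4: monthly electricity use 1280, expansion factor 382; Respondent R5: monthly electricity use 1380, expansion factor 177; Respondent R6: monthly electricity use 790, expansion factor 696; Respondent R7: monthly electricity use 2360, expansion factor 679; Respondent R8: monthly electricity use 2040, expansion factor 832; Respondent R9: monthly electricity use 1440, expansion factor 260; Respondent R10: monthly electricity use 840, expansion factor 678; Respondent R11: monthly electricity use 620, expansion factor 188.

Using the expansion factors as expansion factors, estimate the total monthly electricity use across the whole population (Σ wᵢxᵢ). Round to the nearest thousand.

Weighted total = 1270×172 + 1240×405 + 350×909 + 1280×382 + 1380×177 + 790×696 + 2360×679 + 2040×832 + 1440×260 + 840×678 + 620×188
  = 218440 + 502200 + 318150 + 488960 + 244260 + 549840 + 1602440 + 1697280 + 374400 + 569520 + 116560 = 6682050

6682000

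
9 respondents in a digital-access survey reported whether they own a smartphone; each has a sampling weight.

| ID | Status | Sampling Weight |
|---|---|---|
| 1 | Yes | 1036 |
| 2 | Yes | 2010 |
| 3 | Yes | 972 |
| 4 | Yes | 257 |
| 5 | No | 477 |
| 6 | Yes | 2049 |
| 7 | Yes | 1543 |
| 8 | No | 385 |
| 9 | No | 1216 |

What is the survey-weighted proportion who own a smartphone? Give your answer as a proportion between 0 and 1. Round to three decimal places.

Sum of weights for 'Yes' = 1036 + 2010 + 972 + 257 + 2049 + 1543 = 7867
Total weight = 1036 + 2010 + 972 + 257 + 477 + 2049 + 1543 + 385 + 1216 = 9945
Weighted proportion = 7867 / 9945 = 0.79105078

0.791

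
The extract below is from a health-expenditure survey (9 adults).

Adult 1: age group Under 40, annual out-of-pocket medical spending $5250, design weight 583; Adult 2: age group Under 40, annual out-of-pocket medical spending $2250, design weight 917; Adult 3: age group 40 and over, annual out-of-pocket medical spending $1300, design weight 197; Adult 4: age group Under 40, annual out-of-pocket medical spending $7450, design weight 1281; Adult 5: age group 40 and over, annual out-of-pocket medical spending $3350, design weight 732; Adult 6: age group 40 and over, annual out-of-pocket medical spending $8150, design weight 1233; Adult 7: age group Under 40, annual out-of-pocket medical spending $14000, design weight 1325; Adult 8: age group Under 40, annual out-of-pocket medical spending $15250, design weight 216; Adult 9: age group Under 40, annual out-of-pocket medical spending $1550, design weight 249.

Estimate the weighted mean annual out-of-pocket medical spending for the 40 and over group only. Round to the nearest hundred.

40 and over rows: 3, 5, 6
Weighted sum = 12757250
Sum of weights = 197 + 732 + 1233 = 2162
Weighted mean = 12757250 / 2162 = 5900.6707

5900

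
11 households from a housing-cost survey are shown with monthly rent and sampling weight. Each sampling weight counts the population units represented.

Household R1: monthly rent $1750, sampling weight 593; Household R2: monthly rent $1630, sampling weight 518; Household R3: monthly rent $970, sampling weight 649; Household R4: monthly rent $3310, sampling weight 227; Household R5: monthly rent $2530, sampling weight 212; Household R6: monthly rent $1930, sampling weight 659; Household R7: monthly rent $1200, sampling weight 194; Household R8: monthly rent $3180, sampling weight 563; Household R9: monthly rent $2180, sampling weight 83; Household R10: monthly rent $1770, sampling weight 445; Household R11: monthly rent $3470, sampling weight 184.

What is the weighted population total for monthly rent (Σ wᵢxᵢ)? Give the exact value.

Weighted total = 1750×593 + 1630×518 + 970×649 + 3310×227 + 2530×212 + 1930×659 + 1200×194 + 3180×563 + 2180×83 + 1770×445 + 3470×184
  = 8701430

8701430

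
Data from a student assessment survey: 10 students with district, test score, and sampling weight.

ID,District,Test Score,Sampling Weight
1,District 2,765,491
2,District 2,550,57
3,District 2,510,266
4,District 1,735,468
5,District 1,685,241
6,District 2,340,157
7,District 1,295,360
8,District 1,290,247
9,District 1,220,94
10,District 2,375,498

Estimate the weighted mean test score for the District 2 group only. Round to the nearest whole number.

District 2 rows: 1, 2, 3, 6, 10
Weighted sum = 765×491 + 550×57 + 510×266 + 340×157 + 375×498
  = 375615 + 31350 + 135660 + 53380 + 186750 = 782755
Sum of weights = 491 + 57 + 266 + 157 + 498 = 1469
Weighted mean = 782755 / 1469 = 532.84888

533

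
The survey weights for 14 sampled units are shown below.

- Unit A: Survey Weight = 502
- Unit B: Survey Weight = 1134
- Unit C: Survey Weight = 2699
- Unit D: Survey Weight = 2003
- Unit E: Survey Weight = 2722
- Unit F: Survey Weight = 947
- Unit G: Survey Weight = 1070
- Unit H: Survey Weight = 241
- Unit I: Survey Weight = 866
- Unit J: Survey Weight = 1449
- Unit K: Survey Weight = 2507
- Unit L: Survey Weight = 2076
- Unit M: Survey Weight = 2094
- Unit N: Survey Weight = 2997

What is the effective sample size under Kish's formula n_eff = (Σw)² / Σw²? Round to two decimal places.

11.05

Σ wᵢ = 23307
Σ wᵢ² = 49154871
n_eff = 23307² / 49154871 = 543216249 / 49154871 = 11.051117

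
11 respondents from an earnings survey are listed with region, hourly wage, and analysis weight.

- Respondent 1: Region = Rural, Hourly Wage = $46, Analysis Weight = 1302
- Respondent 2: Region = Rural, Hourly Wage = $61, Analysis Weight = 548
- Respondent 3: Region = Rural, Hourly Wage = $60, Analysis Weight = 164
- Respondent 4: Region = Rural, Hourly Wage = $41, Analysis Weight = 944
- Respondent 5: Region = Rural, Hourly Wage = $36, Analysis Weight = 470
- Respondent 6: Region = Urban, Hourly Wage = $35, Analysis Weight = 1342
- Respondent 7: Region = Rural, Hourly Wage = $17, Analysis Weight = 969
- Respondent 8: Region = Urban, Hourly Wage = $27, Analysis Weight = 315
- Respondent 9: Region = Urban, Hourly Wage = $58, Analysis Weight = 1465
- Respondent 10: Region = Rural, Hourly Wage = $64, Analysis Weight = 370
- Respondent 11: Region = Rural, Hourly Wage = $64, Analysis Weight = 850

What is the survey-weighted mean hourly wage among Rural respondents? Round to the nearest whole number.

Rural rows: 1, 2, 3, 4, 5, 7, 10, 11
Weighted sum = 46×1302 + 61×548 + 60×164 + 41×944 + 36×470 + 17×969 + 64×370 + 64×850
  = 59892 + 33428 + 9840 + 38704 + 16920 + 16473 + 23680 + 54400 = 253337
Sum of weights = 1302 + 548 + 164 + 944 + 470 + 969 + 370 + 850 = 5617
Weighted mean = 253337 / 5617 = 45.101834

45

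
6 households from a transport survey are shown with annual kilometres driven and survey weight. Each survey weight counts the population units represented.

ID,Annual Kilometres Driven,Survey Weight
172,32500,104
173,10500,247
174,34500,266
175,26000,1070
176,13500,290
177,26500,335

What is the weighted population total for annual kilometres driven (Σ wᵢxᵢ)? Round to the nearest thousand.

Weighted total = 32500×104 + 10500×247 + 34500×266 + 26000×1070 + 13500×290 + 26500×335
  = 3380000 + 2593500 + 9177000 + 27820000 + 3915000 + 8877500 = 55763000

55763000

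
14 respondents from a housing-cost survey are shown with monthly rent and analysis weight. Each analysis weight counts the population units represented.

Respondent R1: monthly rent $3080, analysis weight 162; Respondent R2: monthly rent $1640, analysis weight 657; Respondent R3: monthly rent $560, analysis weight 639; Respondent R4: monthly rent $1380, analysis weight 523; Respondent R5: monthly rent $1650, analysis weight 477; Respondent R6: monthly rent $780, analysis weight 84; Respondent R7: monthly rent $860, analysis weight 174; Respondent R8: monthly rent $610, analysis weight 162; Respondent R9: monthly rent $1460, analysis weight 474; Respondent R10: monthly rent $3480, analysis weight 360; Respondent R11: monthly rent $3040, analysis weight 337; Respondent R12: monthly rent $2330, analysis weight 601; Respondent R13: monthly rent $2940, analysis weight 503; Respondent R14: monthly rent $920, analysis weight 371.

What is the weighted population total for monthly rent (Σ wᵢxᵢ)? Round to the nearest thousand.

Weighted total = 9946840

9947000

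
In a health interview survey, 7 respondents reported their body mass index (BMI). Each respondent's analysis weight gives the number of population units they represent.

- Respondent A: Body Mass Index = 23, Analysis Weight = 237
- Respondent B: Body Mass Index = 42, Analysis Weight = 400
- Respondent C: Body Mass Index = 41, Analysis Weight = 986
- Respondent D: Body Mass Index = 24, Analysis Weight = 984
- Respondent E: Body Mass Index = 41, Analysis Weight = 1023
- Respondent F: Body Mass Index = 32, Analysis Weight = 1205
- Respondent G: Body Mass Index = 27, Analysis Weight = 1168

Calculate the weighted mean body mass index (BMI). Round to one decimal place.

33.0

Weighted sum = 23×237 + 42×400 + 41×986 + 24×984 + 41×1023 + 32×1205 + 27×1168
  = 5451 + 16800 + 40426 + 23616 + 41943 + 38560 + 31536 = 198332
Sum of weights = 237 + 400 + 986 + 984 + 1023 + 1205 + 1168 = 6003
Weighted mean = 198332 / 6003 = 33.038814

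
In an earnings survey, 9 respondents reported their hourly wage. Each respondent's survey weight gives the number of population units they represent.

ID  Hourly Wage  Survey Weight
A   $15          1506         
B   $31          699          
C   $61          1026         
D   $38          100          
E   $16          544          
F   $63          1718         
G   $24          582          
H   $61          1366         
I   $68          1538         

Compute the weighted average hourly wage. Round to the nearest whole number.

Weighted sum = 15×1506 + 31×699 + 61×1026 + 38×100 + 16×544 + 63×1718 + 24×582 + 61×1366 + 68×1538
  = 429461
Sum of weights = 9079
Weighted mean = 429461 / 9079 = 47.302677

47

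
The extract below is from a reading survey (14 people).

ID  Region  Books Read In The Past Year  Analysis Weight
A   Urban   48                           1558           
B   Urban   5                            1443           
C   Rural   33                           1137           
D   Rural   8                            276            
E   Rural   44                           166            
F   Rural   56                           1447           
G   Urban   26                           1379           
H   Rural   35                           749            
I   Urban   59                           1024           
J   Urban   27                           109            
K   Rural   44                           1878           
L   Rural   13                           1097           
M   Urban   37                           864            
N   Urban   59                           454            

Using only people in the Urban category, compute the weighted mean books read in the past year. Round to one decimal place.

35.1

Urban rows: A, B, G, I, J, M, N
Weighted sum = 48×1558 + 5×1443 + 26×1379 + 59×1024 + 27×109 + 37×864 + 59×454
  = 239966
Sum of weights = 1558 + 1443 + 1379 + 1024 + 109 + 864 + 454 = 6831
Weighted mean = 239966 / 6831 = 35.128971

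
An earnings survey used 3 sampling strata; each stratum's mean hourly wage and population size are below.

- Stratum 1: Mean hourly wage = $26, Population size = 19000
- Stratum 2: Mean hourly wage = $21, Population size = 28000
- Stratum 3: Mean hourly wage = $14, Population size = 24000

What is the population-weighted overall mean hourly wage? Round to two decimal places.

19.97

Σ Nₕ·x̄ₕ = 26×19000 + 21×28000 + 14×24000
  = 494000 + 588000 + 336000 = 1418000
Σ Nₕ = 19000 + 28000 + 24000 = 71000
Overall mean = 1418000 / 71000 = 19.971831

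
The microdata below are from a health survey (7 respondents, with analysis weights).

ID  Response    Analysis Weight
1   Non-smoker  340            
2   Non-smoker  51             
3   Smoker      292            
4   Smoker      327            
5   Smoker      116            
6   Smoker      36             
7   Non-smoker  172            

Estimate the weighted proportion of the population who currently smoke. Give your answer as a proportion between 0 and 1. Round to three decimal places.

0.578

Sum of weights for 'Smoker' = 292 + 327 + 116 + 36 = 771
Total weight = 1334
Weighted proportion = 771 / 1334 = 0.57796102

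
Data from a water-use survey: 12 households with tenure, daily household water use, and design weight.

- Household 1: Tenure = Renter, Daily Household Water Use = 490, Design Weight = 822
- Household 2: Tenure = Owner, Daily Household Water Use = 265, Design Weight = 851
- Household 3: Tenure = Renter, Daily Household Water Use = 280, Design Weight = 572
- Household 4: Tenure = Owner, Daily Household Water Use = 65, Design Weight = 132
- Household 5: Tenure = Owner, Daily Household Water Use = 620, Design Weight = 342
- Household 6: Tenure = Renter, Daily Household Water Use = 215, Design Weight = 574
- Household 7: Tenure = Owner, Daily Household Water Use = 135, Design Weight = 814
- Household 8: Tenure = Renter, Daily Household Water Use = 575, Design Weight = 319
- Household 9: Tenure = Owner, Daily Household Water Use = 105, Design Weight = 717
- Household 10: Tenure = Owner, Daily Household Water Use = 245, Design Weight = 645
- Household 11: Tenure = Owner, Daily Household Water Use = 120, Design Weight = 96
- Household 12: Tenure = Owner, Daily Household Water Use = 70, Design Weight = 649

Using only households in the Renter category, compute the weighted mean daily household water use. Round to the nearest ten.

Renter rows: 1, 3, 6, 8
Weighted sum = 490×822 + 280×572 + 215×574 + 575×319
  = 869775
Sum of weights = 822 + 572 + 574 + 319 = 2287
Weighted mean = 869775 / 2287 = 380.31264

380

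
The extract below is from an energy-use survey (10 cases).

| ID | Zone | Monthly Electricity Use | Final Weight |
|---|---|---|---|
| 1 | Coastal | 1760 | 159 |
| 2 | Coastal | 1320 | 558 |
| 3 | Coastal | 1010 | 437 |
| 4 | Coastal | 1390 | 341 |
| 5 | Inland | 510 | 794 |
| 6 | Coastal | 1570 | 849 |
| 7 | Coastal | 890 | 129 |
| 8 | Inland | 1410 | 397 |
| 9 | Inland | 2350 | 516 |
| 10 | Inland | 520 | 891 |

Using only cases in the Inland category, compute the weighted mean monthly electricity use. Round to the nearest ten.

Inland rows: 5, 8, 9, 10
Weighted sum = 510×794 + 1410×397 + 2350×516 + 520×891
  = 404940 + 559770 + 1212600 + 463320 = 2640630
Sum of weights = 794 + 397 + 516 + 891 = 2598
Weighted mean = 2640630 / 2598 = 1016.4088

1020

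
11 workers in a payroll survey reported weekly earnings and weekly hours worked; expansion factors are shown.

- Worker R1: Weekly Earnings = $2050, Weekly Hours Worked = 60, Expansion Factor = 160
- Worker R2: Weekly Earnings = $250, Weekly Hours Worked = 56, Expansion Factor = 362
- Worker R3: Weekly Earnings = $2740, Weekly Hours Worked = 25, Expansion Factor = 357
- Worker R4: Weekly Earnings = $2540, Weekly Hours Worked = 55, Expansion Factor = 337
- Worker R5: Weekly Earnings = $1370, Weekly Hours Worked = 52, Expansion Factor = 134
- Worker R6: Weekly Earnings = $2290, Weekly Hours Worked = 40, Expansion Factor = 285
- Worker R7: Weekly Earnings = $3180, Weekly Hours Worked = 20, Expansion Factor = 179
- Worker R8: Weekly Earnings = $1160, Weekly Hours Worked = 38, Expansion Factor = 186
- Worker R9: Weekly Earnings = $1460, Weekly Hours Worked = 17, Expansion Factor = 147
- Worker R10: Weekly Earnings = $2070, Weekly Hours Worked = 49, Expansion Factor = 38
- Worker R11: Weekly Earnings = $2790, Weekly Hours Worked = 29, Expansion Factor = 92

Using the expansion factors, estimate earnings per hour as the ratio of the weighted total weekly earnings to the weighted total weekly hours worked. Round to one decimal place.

Σ wᵢ·y = 2050×160 + 250×362 + 2740×357 + 2540×337 + 1370×134 + 2290×285 + 3180×179 + 1160×186 + 1460×147 + 2070×38 + 2790×92
  = 328000 + 90500 + 978180 + 855980 + 183580 + 652650 + 569220 + 215760 + 214620 + 78660 + 256680 = 4423830
Σ wᵢ·x = 60×160 + 56×362 + 25×357 + 55×337 + 52×134 + 40×285 + 20×179 + 38×186 + 17×147 + 49×38 + 29×92
  = 9600 + 20272 + 8925 + 18535 + 6968 + 11400 + 3580 + 7068 + 2499 + 1862 + 2668 = 93377
Ratio = 4423830 / 93377 = 47.376013

47.4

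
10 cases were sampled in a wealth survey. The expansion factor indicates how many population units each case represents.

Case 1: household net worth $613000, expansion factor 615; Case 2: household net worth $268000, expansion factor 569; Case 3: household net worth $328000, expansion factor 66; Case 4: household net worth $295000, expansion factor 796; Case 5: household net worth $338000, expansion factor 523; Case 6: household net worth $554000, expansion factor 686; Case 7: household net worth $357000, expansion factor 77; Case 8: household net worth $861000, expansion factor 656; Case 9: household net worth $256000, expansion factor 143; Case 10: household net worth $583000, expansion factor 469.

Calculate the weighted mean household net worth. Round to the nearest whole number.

488068

Weighted sum = 613000×615 + 268000×569 + 328000×66 + 295000×796 + 338000×523 + 554000×686 + 357000×77 + 861000×656 + 256000×143 + 583000×469
  = 2245113000
Sum of weights = 615 + 569 + 66 + 796 + 523 + 686 + 77 + 656 + 143 + 469 = 4600
Weighted mean = 2245113000 / 4600 = 488068.04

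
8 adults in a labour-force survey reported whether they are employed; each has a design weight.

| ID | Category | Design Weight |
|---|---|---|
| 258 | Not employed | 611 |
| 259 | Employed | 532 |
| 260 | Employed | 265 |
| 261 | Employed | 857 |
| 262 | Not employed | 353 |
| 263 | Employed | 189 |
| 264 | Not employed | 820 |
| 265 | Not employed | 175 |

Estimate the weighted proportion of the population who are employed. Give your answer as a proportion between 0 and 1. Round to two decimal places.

Sum of weights for 'Employed' = 532 + 265 + 857 + 189 = 1843
Total weight = 611 + 532 + 265 + 857 + 353 + 189 + 820 + 175 = 3802
Weighted proportion = 1843 / 3802 = 0.48474487

0.48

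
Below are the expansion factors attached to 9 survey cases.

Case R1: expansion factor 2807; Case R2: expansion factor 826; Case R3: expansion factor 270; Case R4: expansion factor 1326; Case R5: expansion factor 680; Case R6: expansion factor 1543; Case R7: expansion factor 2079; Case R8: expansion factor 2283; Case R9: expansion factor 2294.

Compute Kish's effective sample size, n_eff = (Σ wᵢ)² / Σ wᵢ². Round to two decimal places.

Σ wᵢ = 2807 + 826 + 270 + 1326 + 680 + 1543 + 2079 + 2283 + 2294 = 14108
Σ wᵢ² = 7879249 + 682276 + 72900 + 1758276 + 462400 + 2380849 + 4322241 + 5212089 + 5262436 = 28032716
n_eff = 14108² / 28032716 = 199035664 / 28032716 = 7.1001206

7.10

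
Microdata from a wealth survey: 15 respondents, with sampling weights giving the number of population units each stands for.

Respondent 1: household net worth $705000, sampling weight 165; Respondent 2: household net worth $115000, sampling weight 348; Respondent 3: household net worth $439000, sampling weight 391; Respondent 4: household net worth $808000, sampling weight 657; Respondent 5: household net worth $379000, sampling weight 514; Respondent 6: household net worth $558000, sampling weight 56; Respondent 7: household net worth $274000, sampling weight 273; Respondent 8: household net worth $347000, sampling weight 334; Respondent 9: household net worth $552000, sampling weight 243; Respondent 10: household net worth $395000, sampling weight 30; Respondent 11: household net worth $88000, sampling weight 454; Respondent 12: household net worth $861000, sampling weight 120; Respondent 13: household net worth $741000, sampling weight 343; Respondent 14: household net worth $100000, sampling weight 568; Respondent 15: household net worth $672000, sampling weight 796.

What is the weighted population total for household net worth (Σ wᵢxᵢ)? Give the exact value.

Weighted total = 2410737000

2410737000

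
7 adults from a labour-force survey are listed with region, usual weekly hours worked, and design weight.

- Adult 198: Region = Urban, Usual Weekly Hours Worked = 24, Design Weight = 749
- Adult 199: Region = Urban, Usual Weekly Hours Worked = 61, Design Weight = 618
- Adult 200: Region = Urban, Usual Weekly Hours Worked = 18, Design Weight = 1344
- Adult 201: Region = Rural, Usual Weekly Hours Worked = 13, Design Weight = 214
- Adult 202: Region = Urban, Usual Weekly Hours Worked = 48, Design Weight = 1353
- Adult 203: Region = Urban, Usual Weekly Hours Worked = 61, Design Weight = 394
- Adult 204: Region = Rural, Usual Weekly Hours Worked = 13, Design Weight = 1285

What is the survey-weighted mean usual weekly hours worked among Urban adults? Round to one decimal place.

Urban rows: 198, 199, 200, 202, 203
Weighted sum = 24×749 + 61×618 + 18×1344 + 48×1353 + 61×394
  = 17976 + 37698 + 24192 + 64944 + 24034 = 168844
Sum of weights = 749 + 618 + 1344 + 1353 + 394 = 4458
Weighted mean = 168844 / 4458 = 37.874383

37.9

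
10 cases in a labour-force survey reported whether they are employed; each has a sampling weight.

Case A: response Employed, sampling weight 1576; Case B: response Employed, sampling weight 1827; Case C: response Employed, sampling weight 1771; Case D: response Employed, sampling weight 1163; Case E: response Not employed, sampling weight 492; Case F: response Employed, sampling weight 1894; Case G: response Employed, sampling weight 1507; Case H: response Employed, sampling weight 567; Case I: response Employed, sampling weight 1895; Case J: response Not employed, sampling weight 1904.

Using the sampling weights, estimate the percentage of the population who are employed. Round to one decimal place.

83.6

Sum of weights for 'Employed' = 1576 + 1827 + 1771 + 1163 + 1894 + 1507 + 567 + 1895 = 12200
Total weight = 1576 + 1827 + 1771 + 1163 + 492 + 1894 + 1507 + 567 + 1895 + 1904 = 14596
Weighted proportion = 12200 / 14596 = 0.83584544 → 83.584544%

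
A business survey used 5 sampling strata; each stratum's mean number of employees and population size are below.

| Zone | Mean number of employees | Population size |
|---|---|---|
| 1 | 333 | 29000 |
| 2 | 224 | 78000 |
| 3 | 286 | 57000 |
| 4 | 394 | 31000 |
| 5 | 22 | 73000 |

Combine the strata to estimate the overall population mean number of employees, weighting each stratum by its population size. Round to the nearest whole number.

214

Σ Nₕ·x̄ₕ = 57251000
Σ Nₕ = 268000
Overall mean = 57251000 / 268000 = 213.62313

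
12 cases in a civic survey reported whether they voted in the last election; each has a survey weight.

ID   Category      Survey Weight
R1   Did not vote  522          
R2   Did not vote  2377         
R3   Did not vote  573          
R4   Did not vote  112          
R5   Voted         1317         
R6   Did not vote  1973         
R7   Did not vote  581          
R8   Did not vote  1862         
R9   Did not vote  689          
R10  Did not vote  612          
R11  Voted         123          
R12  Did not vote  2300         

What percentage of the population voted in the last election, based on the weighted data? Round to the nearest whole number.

11

Sum of weights for 'Voted' = 1317 + 123 = 1440
Total weight = 13041
Weighted proportion = 1440 / 13041 = 0.11042098 → 11.042098%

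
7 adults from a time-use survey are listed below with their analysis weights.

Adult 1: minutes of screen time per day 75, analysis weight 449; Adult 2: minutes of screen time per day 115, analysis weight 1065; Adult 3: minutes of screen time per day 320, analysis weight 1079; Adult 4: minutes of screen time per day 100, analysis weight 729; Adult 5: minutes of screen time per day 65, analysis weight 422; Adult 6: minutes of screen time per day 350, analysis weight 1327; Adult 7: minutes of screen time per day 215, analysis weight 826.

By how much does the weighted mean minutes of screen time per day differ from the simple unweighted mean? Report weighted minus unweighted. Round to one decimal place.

33.8

Unweighted sum = 1240
Unweighted mean = 1240 / 7 = 177.14286
Weighted sum = 75×449 + 115×1065 + 320×1079 + 100×729 + 65×422 + 350×1327 + 215×826
  = 33675 + 122475 + 345280 + 72900 + 27430 + 464450 + 177590 = 1243800
Sum of weights = 5897
Weighted mean = 1243800 / 5897 = 210.92081
Difference (weighted minus unweighted) = 33.77795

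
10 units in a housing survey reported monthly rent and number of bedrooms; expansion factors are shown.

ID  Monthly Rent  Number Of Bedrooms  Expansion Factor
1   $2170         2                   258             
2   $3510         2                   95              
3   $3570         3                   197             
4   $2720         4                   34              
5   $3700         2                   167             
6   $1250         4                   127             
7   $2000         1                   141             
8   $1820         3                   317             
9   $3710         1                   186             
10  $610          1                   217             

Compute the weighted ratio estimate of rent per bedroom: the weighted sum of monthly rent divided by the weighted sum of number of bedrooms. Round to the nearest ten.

Σ wᵢ·y = 2170×258 + 3510×95 + 3570×197 + 2720×34 + 3700×167 + 1250×127 + 2000×141 + 1820×317 + 3710×186 + 610×217
  = 559860 + 333450 + 703290 + 92480 + 617900 + 158750 + 282000 + 576940 + 690060 + 132370 = 4147100
Σ wᵢ·x = 2×258 + 2×95 + 3×197 + 4×34 + 2×167 + 4×127 + 1×141 + 3×317 + 1×186 + 1×217
  = 516 + 190 + 591 + 136 + 334 + 508 + 141 + 951 + 186 + 217 = 3770
Ratio = 4147100 / 3770 = 1100.0265

1100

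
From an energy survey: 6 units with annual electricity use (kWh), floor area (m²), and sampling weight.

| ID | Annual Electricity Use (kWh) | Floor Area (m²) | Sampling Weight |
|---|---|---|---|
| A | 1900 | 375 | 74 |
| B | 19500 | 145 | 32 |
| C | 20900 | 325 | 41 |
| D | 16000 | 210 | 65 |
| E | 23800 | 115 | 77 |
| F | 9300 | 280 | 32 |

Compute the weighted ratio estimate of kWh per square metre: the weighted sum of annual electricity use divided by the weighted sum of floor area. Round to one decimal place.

62.1

Σ wᵢ·y = 1900×74 + 19500×32 + 20900×41 + 16000×65 + 23800×77 + 9300×32
  = 140600 + 624000 + 856900 + 1040000 + 1832600 + 297600 = 4791700
Σ wᵢ·x = 375×74 + 145×32 + 325×41 + 210×65 + 115×77 + 280×32
  = 77180
Ratio = 4791700 / 77180 = 62.084737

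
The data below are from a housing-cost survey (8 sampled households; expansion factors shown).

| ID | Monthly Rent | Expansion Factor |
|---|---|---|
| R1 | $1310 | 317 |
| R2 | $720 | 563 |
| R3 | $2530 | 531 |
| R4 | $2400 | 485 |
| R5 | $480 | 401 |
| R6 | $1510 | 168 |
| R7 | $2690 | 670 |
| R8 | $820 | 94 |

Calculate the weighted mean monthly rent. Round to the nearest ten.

1750

Weighted sum = 1310×317 + 720×563 + 2530×531 + 2400×485 + 480×401 + 1510×168 + 2690×670 + 820×94
  = 5653600
Sum of weights = 317 + 563 + 531 + 485 + 401 + 168 + 670 + 94 = 3229
Weighted mean = 5653600 / 3229 = 1750.8826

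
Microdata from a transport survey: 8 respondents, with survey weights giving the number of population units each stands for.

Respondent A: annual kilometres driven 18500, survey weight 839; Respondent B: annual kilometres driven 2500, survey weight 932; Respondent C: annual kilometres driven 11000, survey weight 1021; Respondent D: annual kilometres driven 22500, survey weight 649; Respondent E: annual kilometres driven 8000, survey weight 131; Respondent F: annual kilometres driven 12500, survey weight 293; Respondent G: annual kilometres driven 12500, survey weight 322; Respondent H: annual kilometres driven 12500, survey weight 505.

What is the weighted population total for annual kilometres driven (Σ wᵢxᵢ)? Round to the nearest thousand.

58733000

Weighted total = 18500×839 + 2500×932 + 11000×1021 + 22500×649 + 8000×131 + 12500×293 + 12500×322 + 12500×505
  = 15521500 + 2330000 + 11231000 + 14602500 + 1048000 + 3662500 + 4025000 + 6312500 = 58733000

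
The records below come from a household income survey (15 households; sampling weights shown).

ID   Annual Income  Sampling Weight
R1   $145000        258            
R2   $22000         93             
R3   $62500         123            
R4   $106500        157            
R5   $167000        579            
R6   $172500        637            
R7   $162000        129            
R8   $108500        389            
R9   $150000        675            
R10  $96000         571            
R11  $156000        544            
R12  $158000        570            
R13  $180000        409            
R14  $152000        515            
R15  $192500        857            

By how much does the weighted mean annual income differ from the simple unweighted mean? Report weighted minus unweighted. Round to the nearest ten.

Unweighted sum = 2030500
Unweighted mean = 2030500 / 15 = 135366.67
Weighted sum = 981406500
Sum of weights = 6506
Weighted mean = 981406500 / 6506 = 150846.37
Difference (weighted minus unweighted) = 15479.706

15480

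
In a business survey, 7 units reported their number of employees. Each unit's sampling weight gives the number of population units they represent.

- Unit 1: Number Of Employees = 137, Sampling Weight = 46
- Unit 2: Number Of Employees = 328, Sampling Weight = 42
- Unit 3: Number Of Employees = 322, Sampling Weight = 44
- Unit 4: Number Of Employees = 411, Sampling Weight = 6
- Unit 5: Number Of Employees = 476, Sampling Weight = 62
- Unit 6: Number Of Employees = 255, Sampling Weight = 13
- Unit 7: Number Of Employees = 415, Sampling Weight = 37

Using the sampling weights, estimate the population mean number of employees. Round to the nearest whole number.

340

Weighted sum = 137×46 + 328×42 + 322×44 + 411×6 + 476×62 + 255×13 + 415×37
  = 84894
Sum of weights = 46 + 42 + 44 + 6 + 62 + 13 + 37 = 250
Weighted mean = 84894 / 250 = 339.576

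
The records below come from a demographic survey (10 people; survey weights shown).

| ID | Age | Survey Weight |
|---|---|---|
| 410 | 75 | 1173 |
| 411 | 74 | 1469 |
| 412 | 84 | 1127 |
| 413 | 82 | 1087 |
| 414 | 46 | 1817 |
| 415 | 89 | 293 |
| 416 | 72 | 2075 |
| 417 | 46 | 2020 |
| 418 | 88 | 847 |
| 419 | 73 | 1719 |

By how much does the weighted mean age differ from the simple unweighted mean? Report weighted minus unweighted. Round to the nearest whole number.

-4

Unweighted sum = 75 + 74 + 84 + 82 + 46 + 89 + 72 + 46 + 88 + 73 = 729
Unweighted mean = 729 / 10 = 72.9
Weighted sum = 75×1173 + 74×1469 + 84×1127 + 82×1087 + 46×1817 + 89×293 + 72×2075 + 46×2020 + 88×847 + 73×1719
  = 87975 + 108706 + 94668 + 89134 + 83582 + 26077 + 149400 + 92920 + 74536 + 125487 = 932485
Sum of weights = 1173 + 1469 + 1127 + 1087 + 1817 + 293 + 2075 + 2020 + 847 + 1719 = 13627
Weighted mean = 932485 / 13627 = 68.429221
Difference (weighted minus unweighted) = -4.4707786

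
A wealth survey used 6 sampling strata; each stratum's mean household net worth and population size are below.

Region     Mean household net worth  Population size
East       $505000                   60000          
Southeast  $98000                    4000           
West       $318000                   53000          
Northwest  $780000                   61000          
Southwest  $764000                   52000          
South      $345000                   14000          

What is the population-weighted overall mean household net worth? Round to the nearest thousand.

572000

Σ Nₕ·x̄ₕ = 505000×60000 + 98000×4000 + 318000×53000 + 780000×61000 + 764000×52000 + 345000×14000
  = 30300000000 + 392000000 + 16854000000 + 47580000000 + 39728000000 + 4830000000 = 139684000000
Σ Nₕ = 244000
Overall mean = 139684000000 / 244000 = 572475.41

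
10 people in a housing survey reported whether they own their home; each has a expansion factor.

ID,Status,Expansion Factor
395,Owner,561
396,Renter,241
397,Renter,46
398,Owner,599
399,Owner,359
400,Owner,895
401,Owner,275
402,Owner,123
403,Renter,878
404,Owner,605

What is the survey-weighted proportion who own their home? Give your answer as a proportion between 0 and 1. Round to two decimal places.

0.75

Sum of weights for 'Owner' = 561 + 599 + 359 + 895 + 275 + 123 + 605 = 3417
Total weight = 561 + 241 + 46 + 599 + 359 + 895 + 275 + 123 + 878 + 605 = 4582
Weighted proportion = 3417 / 4582 = 0.74574422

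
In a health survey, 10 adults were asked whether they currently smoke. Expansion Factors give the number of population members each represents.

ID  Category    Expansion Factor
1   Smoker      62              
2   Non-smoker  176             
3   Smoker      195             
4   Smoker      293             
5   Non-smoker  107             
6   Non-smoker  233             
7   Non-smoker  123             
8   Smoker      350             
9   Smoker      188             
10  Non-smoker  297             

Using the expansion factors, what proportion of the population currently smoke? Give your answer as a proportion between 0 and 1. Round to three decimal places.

Sum of weights for 'Smoker' = 62 + 195 + 293 + 350 + 188 = 1088
Total weight = 62 + 176 + 195 + 293 + 107 + 233 + 123 + 350 + 188 + 297 = 2024
Weighted proportion = 1088 / 2024 = 0.53754941

0.538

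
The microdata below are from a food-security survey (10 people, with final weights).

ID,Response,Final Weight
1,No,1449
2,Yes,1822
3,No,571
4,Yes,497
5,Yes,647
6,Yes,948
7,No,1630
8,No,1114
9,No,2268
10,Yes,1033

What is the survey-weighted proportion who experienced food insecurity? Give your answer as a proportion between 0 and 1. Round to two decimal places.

Sum of weights for 'Yes' = 1822 + 497 + 647 + 948 + 1033 = 4947
Total weight = 11979
Weighted proportion = 4947 / 11979 = 0.4129727

0.41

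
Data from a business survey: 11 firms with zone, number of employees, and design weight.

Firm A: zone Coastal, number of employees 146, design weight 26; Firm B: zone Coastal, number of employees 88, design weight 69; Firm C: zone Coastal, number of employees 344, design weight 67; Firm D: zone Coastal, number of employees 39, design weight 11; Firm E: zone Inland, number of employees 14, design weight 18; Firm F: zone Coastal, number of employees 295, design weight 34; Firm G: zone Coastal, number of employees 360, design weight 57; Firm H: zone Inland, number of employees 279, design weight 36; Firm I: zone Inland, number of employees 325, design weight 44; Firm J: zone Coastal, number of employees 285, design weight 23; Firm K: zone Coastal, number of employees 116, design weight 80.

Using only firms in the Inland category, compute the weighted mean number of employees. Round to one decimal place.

251.0

Inland rows: E, H, I
Weighted sum = 14×18 + 279×36 + 325×44
  = 252 + 10044 + 14300 = 24596
Sum of weights = 18 + 36 + 44 = 98
Weighted mean = 24596 / 98 = 250.97959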